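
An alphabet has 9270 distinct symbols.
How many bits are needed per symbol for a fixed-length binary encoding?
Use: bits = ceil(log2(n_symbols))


log2(9270) = 13.1784
Bracket: 2^13 = 8192 < 9270 <= 2^14 = 16384
So ceil(log2(9270)) = 14

bits = ceil(log2(9270)) = ceil(13.1784) = 14 bits


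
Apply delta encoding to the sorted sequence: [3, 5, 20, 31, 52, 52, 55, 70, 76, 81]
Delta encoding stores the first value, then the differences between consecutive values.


First value: 3
Deltas:
  5 - 3 = 2
  20 - 5 = 15
  31 - 20 = 11
  52 - 31 = 21
  52 - 52 = 0
  55 - 52 = 3
  70 - 55 = 15
  76 - 70 = 6
  81 - 76 = 5


Delta encoded: [3, 2, 15, 11, 21, 0, 3, 15, 6, 5]


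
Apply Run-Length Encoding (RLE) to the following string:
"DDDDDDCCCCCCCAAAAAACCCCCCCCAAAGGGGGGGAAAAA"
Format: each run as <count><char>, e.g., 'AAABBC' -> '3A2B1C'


Scanning runs left to right:
  i=0: run of 'D' x 6 -> '6D'
  i=6: run of 'C' x 7 -> '7C'
  i=13: run of 'A' x 6 -> '6A'
  i=19: run of 'C' x 8 -> '8C'
  i=27: run of 'A' x 3 -> '3A'
  i=30: run of 'G' x 7 -> '7G'
  i=37: run of 'A' x 5 -> '5A'

RLE = 6D7C6A8C3A7G5A


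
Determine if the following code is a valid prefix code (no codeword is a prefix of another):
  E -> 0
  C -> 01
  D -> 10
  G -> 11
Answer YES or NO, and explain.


Checking each pair (does one codeword prefix another?):
  E='0' vs C='01': prefix -- VIOLATION

NO -- this is NOT a valid prefix code. E (0) is a prefix of C (01).


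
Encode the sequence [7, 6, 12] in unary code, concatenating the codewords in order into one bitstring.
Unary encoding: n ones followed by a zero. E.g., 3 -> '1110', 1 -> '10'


Encode each number as n ones followed by a terminating 0:
  7 -> 11111110 (8 bits)
  6 -> 1111110 (7 bits)
  12 -> 1111111111110 (13 bits)
Total length = 8 + 7 + 13 = 28 bits.

Unary([7, 6, 12]) = 1111111011111101111111111110 (28 bits)


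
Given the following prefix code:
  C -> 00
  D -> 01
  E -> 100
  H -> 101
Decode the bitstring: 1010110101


Decoding step by step:
Bits 101 -> H
Bits 01 -> D
Bits 101 -> H
Bits 01 -> D


Decoded message: HDHD


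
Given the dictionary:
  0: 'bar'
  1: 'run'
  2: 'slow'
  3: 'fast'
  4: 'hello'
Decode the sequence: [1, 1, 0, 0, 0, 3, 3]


Look up each index in the dictionary:
  1 -> 'run'
  1 -> 'run'
  0 -> 'bar'
  0 -> 'bar'
  0 -> 'bar'
  3 -> 'fast'
  3 -> 'fast'

Decoded: "run run bar bar bar fast fast"


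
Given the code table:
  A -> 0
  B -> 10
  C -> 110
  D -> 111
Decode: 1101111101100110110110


Decoding:
110 -> C
111 -> D
110 -> C
110 -> C
0 -> A
110 -> C
110 -> C
110 -> C


Result: CDCCACCC


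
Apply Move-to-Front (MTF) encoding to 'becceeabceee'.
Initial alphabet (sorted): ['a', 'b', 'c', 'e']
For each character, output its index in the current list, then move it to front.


MTF encoding:
'b': index 1 in ['a', 'b', 'c', 'e'] -> ['b', 'a', 'c', 'e']
'e': index 3 in ['b', 'a', 'c', 'e'] -> ['e', 'b', 'a', 'c']
'c': index 3 in ['e', 'b', 'a', 'c'] -> ['c', 'e', 'b', 'a']
'c': index 0 in ['c', 'e', 'b', 'a'] -> ['c', 'e', 'b', 'a']
'e': index 1 in ['c', 'e', 'b', 'a'] -> ['e', 'c', 'b', 'a']
'e': index 0 in ['e', 'c', 'b', 'a'] -> ['e', 'c', 'b', 'a']
'a': index 3 in ['e', 'c', 'b', 'a'] -> ['a', 'e', 'c', 'b']
'b': index 3 in ['a', 'e', 'c', 'b'] -> ['b', 'a', 'e', 'c']
'c': index 3 in ['b', 'a', 'e', 'c'] -> ['c', 'b', 'a', 'e']
'e': index 3 in ['c', 'b', 'a', 'e'] -> ['e', 'c', 'b', 'a']
'e': index 0 in ['e', 'c', 'b', 'a'] -> ['e', 'c', 'b', 'a']
'e': index 0 in ['e', 'c', 'b', 'a'] -> ['e', 'c', 'b', 'a']


Output: [1, 3, 3, 0, 1, 0, 3, 3, 3, 3, 0, 0]


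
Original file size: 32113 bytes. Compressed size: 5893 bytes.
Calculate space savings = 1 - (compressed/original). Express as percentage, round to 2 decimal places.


ratio = compressed/original = 5893/32113 = 0.183508
savings = 1 - ratio = 1 - 0.183508 = 0.816492
as a percentage: 0.816492 * 100 = 81.65%

Space savings = 1 - 5893/32113 = 81.65%


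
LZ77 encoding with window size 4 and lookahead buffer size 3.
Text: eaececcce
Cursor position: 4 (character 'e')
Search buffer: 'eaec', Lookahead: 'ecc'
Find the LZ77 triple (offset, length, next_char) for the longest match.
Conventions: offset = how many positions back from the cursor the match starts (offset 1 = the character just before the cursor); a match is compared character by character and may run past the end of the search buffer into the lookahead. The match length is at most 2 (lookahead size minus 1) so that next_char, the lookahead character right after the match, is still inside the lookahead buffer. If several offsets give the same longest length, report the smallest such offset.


Try each offset into the search buffer:
  offset=1 (pos 3, char 'c'): match length 0
  offset=2 (pos 2, char 'e'): match length 2
  offset=3 (pos 1, char 'a'): match length 0
  offset=4 (pos 0, char 'e'): match length 1
Longest match has length 2 at offset 2.
next_char = character at position 4 + 2 = 6 -> 'c'

Best match: offset=2, length=2 (matching 'ec' starting at position 2)
LZ77 triple: (2, 2, 'c')


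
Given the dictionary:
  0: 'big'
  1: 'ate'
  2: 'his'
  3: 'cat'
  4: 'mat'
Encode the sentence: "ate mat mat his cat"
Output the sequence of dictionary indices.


Look up each word in the dictionary:
  'ate' -> 1
  'mat' -> 4
  'mat' -> 4
  'his' -> 2
  'cat' -> 3

Encoded: [1, 4, 4, 2, 3]


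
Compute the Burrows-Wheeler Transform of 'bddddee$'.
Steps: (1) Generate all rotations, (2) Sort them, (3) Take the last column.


Rotations (sorted):
  0: $bddddee -> last char: e
  1: bddddee$ -> last char: $
  2: ddddee$b -> last char: b
  3: dddee$bd -> last char: d
  4: ddee$bdd -> last char: d
  5: dee$bddd -> last char: d
  6: e$bdddde -> last char: e
  7: ee$bdddd -> last char: d


BWT = e$bddded


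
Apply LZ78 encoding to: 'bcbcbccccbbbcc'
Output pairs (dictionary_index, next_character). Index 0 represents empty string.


LZ78 encoding steps:
Dictionary: {0: ''}
Step 1: w='' (idx 0), next='b' -> output (0, 'b'), add 'b' as idx 1
Step 2: w='' (idx 0), next='c' -> output (0, 'c'), add 'c' as idx 2
Step 3: w='b' (idx 1), next='c' -> output (1, 'c'), add 'bc' as idx 3
Step 4: w='bc' (idx 3), next='c' -> output (3, 'c'), add 'bcc' as idx 4
Step 5: w='c' (idx 2), next='c' -> output (2, 'c'), add 'cc' as idx 5
Step 6: w='b' (idx 1), next='b' -> output (1, 'b'), add 'bb' as idx 6
Step 7: w='bcc' (idx 4), end of input -> output (4, '')


Encoded: [(0, 'b'), (0, 'c'), (1, 'c'), (3, 'c'), (2, 'c'), (1, 'b'), (4, '')]


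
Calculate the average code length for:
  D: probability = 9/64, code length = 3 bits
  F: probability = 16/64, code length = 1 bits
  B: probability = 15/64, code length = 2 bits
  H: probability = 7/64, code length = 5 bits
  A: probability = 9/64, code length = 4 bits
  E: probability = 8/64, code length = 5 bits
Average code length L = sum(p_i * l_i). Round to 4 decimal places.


Weighted contributions p_i * l_i:
  D: (9/64) * 3 = 27/64
  F: (16/64) * 1 = 16/64
  B: (15/64) * 2 = 30/64
  H: (7/64) * 5 = 35/64
  A: (9/64) * 4 = 36/64
  E: (8/64) * 5 = 40/64
Sum = (27 + 16 + 30 + 35 + 36 + 40)/64 = 184/64

L = 184/64 = 2.8750 bits/symbol


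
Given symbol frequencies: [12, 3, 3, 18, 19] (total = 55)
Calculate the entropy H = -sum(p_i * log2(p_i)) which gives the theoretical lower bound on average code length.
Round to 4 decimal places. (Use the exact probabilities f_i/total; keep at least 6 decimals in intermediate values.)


Per-symbol terms -p_i * log2(p_i) with p_i = f_i/55:
  p = 12/55 = 0.218182: log2(p) = -2.196397, -p*log2(p) = 0.479214
  p = 3/55 = 0.054545: log2(p) = -4.196397, -p*log2(p) = 0.228894
  p = 3/55 = 0.054545: log2(p) = -4.196397, -p*log2(p) = 0.228894
  p = 18/55 = 0.327273: log2(p) = -1.611435, -p*log2(p) = 0.527379
  p = 19/55 = 0.345455: log2(p) = -1.533432, -p*log2(p) = 0.529731
H = 0.479214 + 0.228894 + 0.228894 + 0.527379 + 0.529731 = 1.994112

H = 1.9941 bits/symbol


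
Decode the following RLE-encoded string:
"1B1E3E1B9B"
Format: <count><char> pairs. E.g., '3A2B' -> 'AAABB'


Expanding each <count><char> pair:
  1B -> 'B'
  1E -> 'E'
  3E -> 'EEE'
  1B -> 'B'
  9B -> 'BBBBBBBBB'

Decoded = BEEEEBBBBBBBBBB


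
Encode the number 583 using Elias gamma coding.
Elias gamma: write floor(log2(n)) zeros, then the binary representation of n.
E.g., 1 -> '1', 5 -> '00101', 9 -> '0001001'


num_bits = floor(log2(583)) + 1 = 10
leading_zeros = num_bits - 1 = 9
binary(583) = 1001000111

Elias gamma(583) = '000000000' + '1001000111' = 0000000001001000111 (19 bits)


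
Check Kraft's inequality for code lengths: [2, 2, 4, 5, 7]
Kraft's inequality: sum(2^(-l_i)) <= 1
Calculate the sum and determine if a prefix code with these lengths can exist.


Sum = 2^(-2) + 2^(-2) + 2^(-4) + 2^(-5) + 2^(-7)
    = 0.25 + 0.25 + 0.0625 + 0.03125 + 0.0078125
    = 77/128 = 0.6015625
Since 0.6015625 <= 1, Kraft's inequality IS satisfied.
A prefix code with these lengths CAN exist.

Kraft sum = 0.6015625. Satisfied.


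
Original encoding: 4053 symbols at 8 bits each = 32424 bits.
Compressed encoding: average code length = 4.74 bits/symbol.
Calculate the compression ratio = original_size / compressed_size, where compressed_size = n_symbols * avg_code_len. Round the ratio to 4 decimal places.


original_size = n_symbols * orig_bits = 4053 * 8 = 32424 bits
compressed_size = n_symbols * avg_code_len = 4053 * 4.74 = 19211.22 bits
ratio = original_size / compressed_size = 32424 / 19211.22 = 1.6878

Compression ratio = 1.6878


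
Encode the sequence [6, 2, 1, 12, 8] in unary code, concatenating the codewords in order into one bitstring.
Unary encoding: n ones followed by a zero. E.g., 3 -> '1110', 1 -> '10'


Encode each number as n ones followed by a terminating 0:
  6 -> 1111110 (7 bits)
  2 -> 110 (3 bits)
  1 -> 10 (2 bits)
  12 -> 1111111111110 (13 bits)
  8 -> 111111110 (9 bits)
Total length = 7 + 3 + 2 + 13 + 9 = 34 bits.

Unary([6, 2, 1, 12, 8]) = 1111110110101111111111110111111110 (34 bits)


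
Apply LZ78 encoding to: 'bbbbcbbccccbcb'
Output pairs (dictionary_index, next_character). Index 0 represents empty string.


LZ78 encoding steps:
Dictionary: {0: ''}
Step 1: w='' (idx 0), next='b' -> output (0, 'b'), add 'b' as idx 1
Step 2: w='b' (idx 1), next='b' -> output (1, 'b'), add 'bb' as idx 2
Step 3: w='b' (idx 1), next='c' -> output (1, 'c'), add 'bc' as idx 3
Step 4: w='bb' (idx 2), next='c' -> output (2, 'c'), add 'bbc' as idx 4
Step 5: w='' (idx 0), next='c' -> output (0, 'c'), add 'c' as idx 5
Step 6: w='c' (idx 5), next='c' -> output (5, 'c'), add 'cc' as idx 6
Step 7: w='bc' (idx 3), next='b' -> output (3, 'b'), add 'bcb' as idx 7


Encoded: [(0, 'b'), (1, 'b'), (1, 'c'), (2, 'c'), (0, 'c'), (5, 'c'), (3, 'b')]


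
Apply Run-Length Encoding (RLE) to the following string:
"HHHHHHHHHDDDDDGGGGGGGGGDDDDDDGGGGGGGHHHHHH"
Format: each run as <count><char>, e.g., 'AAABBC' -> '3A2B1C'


Scanning runs left to right:
  i=0: run of 'H' x 9 -> '9H'
  i=9: run of 'D' x 5 -> '5D'
  i=14: run of 'G' x 9 -> '9G'
  i=23: run of 'D' x 6 -> '6D'
  i=29: run of 'G' x 7 -> '7G'
  i=36: run of 'H' x 6 -> '6H'

RLE = 9H5D9G6D7G6H


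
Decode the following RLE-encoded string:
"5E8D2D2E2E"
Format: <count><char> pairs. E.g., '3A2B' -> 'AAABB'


Expanding each <count><char> pair:
  5E -> 'EEEEE'
  8D -> 'DDDDDDDD'
  2D -> 'DD'
  2E -> 'EE'
  2E -> 'EE'

Decoded = EEEEEDDDDDDDDDDEEEE


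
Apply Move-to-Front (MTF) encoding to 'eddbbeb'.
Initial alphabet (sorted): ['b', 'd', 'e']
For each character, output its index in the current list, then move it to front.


MTF encoding:
'e': index 2 in ['b', 'd', 'e'] -> ['e', 'b', 'd']
'd': index 2 in ['e', 'b', 'd'] -> ['d', 'e', 'b']
'd': index 0 in ['d', 'e', 'b'] -> ['d', 'e', 'b']
'b': index 2 in ['d', 'e', 'b'] -> ['b', 'd', 'e']
'b': index 0 in ['b', 'd', 'e'] -> ['b', 'd', 'e']
'e': index 2 in ['b', 'd', 'e'] -> ['e', 'b', 'd']
'b': index 1 in ['e', 'b', 'd'] -> ['b', 'e', 'd']


Output: [2, 2, 0, 2, 0, 2, 1]


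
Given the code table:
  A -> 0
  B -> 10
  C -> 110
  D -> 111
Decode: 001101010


Decoding:
0 -> A
0 -> A
110 -> C
10 -> B
10 -> B


Result: AACBB


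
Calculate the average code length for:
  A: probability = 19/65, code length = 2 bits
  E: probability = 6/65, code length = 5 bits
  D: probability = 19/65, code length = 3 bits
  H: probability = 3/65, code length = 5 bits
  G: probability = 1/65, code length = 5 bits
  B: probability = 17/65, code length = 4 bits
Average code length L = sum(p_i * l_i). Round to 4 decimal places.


Weighted contributions p_i * l_i:
  A: (19/65) * 2 = 38/65
  E: (6/65) * 5 = 30/65
  D: (19/65) * 3 = 57/65
  H: (3/65) * 5 = 15/65
  G: (1/65) * 5 = 5/65
  B: (17/65) * 4 = 68/65
Sum = (38 + 30 + 57 + 15 + 5 + 68)/65 = 213/65

L = 213/65 = 3.2769 bits/symbol


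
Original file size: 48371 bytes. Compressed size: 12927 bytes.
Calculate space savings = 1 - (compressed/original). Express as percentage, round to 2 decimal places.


ratio = compressed/original = 12927/48371 = 0.267247
savings = 1 - ratio = 1 - 0.267247 = 0.732753
as a percentage: 0.732753 * 100 = 73.28%

Space savings = 1 - 12927/48371 = 73.28%


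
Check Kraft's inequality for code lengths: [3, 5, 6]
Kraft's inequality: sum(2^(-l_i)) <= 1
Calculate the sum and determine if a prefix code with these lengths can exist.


Sum = 2^(-3) + 2^(-5) + 2^(-6)
    = 0.125 + 0.03125 + 0.015625
    = 11/64 = 0.171875
Since 0.171875 <= 1, Kraft's inequality IS satisfied.
A prefix code with these lengths CAN exist.

Kraft sum = 0.171875. Satisfied.


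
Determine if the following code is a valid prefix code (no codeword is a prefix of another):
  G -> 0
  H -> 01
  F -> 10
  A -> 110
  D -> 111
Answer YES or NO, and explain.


Checking each pair (does one codeword prefix another?):
  G='0' vs H='01': prefix -- VIOLATION

NO -- this is NOT a valid prefix code. G (0) is a prefix of H (01).


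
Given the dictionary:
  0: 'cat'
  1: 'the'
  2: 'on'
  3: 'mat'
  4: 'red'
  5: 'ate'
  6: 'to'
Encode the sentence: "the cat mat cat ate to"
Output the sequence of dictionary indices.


Look up each word in the dictionary:
  'the' -> 1
  'cat' -> 0
  'mat' -> 3
  'cat' -> 0
  'ate' -> 5
  'to' -> 6

Encoded: [1, 0, 3, 0, 5, 6]


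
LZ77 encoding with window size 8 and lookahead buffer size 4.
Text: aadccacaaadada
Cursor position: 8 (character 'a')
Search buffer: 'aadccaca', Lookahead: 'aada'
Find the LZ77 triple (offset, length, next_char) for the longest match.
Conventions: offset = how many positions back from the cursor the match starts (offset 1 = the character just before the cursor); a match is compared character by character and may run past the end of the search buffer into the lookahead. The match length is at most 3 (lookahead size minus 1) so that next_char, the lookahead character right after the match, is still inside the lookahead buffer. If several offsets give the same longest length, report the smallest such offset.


Try each offset into the search buffer:
  offset=1 (pos 7, char 'a'): match length 2
  offset=2 (pos 6, char 'c'): match length 0
  offset=3 (pos 5, char 'a'): match length 1
  offset=4 (pos 4, char 'c'): match length 0
  offset=5 (pos 3, char 'c'): match length 0
  offset=6 (pos 2, char 'd'): match length 0
  offset=7 (pos 1, char 'a'): match length 1
  offset=8 (pos 0, char 'a'): match length 3
Longest match has length 3 at offset 8.
next_char = character at position 8 + 3 = 11 -> 'a'

Best match: offset=8, length=3 (matching 'aad' starting at position 0)
LZ77 triple: (8, 3, 'a')


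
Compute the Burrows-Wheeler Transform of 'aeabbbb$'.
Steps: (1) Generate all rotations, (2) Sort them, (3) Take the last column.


Rotations (sorted):
  0: $aeabbbb -> last char: b
  1: abbbb$ae -> last char: e
  2: aeabbbb$ -> last char: $
  3: b$aeabbb -> last char: b
  4: bb$aeabb -> last char: b
  5: bbb$aeab -> last char: b
  6: bbbb$aea -> last char: a
  7: eabbbb$a -> last char: a


BWT = be$bbbaa


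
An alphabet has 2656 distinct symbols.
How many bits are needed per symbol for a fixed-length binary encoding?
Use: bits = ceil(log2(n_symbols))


log2(2656) = 11.375
Bracket: 2^11 = 2048 < 2656 <= 2^12 = 4096
So ceil(log2(2656)) = 12

bits = ceil(log2(2656)) = ceil(11.375) = 12 bits


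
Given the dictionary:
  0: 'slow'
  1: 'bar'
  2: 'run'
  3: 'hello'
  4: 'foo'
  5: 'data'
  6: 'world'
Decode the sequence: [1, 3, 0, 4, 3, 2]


Look up each index in the dictionary:
  1 -> 'bar'
  3 -> 'hello'
  0 -> 'slow'
  4 -> 'foo'
  3 -> 'hello'
  2 -> 'run'

Decoded: "bar hello slow foo hello run"


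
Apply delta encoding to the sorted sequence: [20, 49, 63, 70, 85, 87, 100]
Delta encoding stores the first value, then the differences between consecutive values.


First value: 20
Deltas:
  49 - 20 = 29
  63 - 49 = 14
  70 - 63 = 7
  85 - 70 = 15
  87 - 85 = 2
  100 - 87 = 13


Delta encoded: [20, 29, 14, 7, 15, 2, 13]


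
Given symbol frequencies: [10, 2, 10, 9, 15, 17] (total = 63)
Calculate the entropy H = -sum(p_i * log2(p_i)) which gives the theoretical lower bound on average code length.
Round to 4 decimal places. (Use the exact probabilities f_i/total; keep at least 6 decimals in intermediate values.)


Per-symbol terms -p_i * log2(p_i) with p_i = f_i/63:
  p = 10/63 = 0.158730: log2(p) = -2.655352, -p*log2(p) = 0.421484
  p = 2/63 = 0.031746: log2(p) = -4.977280, -p*log2(p) = 0.158009
  p = 10/63 = 0.158730: log2(p) = -2.655352, -p*log2(p) = 0.421484
  p = 9/63 = 0.142857: log2(p) = -2.807355, -p*log2(p) = 0.401051
  p = 15/63 = 0.238095: log2(p) = -2.070389, -p*log2(p) = 0.492950
  p = 17/63 = 0.269841: log2(p) = -1.889817, -p*log2(p) = 0.509951
H = 0.421484 + 0.158009 + 0.421484 + 0.401051 + 0.492950 + 0.509951 = 2.404929

H = 2.4049 bits/symbol


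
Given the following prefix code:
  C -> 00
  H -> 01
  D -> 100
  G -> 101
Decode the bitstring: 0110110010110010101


Decoding step by step:
Bits 01 -> H
Bits 101 -> G
Bits 100 -> D
Bits 101 -> G
Bits 100 -> D
Bits 101 -> G
Bits 01 -> H


Decoded message: HGDGDGH


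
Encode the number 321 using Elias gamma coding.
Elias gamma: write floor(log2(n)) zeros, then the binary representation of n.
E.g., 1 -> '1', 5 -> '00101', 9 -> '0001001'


num_bits = floor(log2(321)) + 1 = 9
leading_zeros = num_bits - 1 = 8
binary(321) = 101000001

Elias gamma(321) = '00000000' + '101000001' = 00000000101000001 (17 bits)


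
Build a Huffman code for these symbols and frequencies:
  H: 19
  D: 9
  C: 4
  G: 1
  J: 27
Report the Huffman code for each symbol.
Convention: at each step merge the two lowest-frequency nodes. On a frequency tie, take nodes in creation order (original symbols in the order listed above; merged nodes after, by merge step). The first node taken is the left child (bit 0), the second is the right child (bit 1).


Huffman tree construction:
Step 1: Merge G(1) + C(4) = 5
Step 2: Merge (G+C)(5) + D(9) = 14
Step 3: Merge ((G+C)+D)(14) + H(19) = 33
Step 4: Merge J(27) + (((G+C)+D)+H)(33) = 60
Read each symbol's code off the tree from the root (left child = 0, right child = 1).

Codes:
  H: 11 (length 2)
  D: 101 (length 3)
  C: 1001 (length 4)
  G: 1000 (length 4)
  J: 0 (length 1)
Average code length: 112/60 = 1.8667 bits/symbol


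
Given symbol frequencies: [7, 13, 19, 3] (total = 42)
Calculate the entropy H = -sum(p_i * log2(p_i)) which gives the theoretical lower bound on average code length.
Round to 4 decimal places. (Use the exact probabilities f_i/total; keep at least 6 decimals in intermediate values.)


Per-symbol terms -p_i * log2(p_i) with p_i = f_i/42:
  p = 7/42 = 0.166667: log2(p) = -2.584963, -p*log2(p) = 0.430827
  p = 13/42 = 0.309524: log2(p) = -1.691878, -p*log2(p) = 0.523676
  p = 19/42 = 0.452381: log2(p) = -1.144390, -p*log2(p) = 0.517700
  p = 3/42 = 0.071429: log2(p) = -3.807355, -p*log2(p) = 0.271954
H = 0.430827 + 0.523676 + 0.517700 + 0.271954 = 1.744157

H = 1.7442 bits/symbol


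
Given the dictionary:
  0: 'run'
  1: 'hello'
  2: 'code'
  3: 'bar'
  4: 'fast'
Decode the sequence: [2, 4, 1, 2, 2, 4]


Look up each index in the dictionary:
  2 -> 'code'
  4 -> 'fast'
  1 -> 'hello'
  2 -> 'code'
  2 -> 'code'
  4 -> 'fast'

Decoded: "code fast hello code code fast"


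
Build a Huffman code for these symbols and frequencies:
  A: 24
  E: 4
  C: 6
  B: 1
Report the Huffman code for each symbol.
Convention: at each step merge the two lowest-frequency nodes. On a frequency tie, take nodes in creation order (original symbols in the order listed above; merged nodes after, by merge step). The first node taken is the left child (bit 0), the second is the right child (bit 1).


Huffman tree construction:
Step 1: Merge B(1) + E(4) = 5
Step 2: Merge (B+E)(5) + C(6) = 11
Step 3: Merge ((B+E)+C)(11) + A(24) = 35
Read each symbol's code off the tree from the root (left child = 0, right child = 1).

Codes:
  A: 1 (length 1)
  E: 001 (length 3)
  C: 01 (length 2)
  B: 000 (length 3)
Average code length: 51/35 = 1.4571 bits/symbol


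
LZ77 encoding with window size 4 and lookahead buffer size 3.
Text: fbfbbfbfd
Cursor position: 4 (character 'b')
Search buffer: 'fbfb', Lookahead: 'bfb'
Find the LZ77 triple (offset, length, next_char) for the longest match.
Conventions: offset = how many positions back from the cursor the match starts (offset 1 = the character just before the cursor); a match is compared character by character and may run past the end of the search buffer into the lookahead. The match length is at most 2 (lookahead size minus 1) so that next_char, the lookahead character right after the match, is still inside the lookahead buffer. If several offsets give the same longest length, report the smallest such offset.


Try each offset into the search buffer:
  offset=1 (pos 3, char 'b'): match length 1
  offset=2 (pos 2, char 'f'): match length 0
  offset=3 (pos 1, char 'b'): match length 2
  offset=4 (pos 0, char 'f'): match length 0
Longest match has length 2 at offset 3.
next_char = character at position 4 + 2 = 6 -> 'b'

Best match: offset=3, length=2 (matching 'bf' starting at position 1)
LZ77 triple: (3, 2, 'b')


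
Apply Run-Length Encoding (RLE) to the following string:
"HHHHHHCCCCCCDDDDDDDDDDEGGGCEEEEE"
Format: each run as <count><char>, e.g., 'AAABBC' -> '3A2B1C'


Scanning runs left to right:
  i=0: run of 'H' x 6 -> '6H'
  i=6: run of 'C' x 6 -> '6C'
  i=12: run of 'D' x 10 -> '10D'
  i=22: run of 'E' x 1 -> '1E'
  i=23: run of 'G' x 3 -> '3G'
  i=26: run of 'C' x 1 -> '1C'
  i=27: run of 'E' x 5 -> '5E'

RLE = 6H6C10D1E3G1C5E


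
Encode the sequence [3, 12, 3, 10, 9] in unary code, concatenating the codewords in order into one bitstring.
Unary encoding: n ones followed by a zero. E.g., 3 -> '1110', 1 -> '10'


Encode each number as n ones followed by a terminating 0:
  3 -> 1110 (4 bits)
  12 -> 1111111111110 (13 bits)
  3 -> 1110 (4 bits)
  10 -> 11111111110 (11 bits)
  9 -> 1111111110 (10 bits)
Total length = 4 + 13 + 4 + 11 + 10 = 42 bits.

Unary([3, 12, 3, 10, 9]) = 111011111111111101110111111111101111111110 (42 bits)


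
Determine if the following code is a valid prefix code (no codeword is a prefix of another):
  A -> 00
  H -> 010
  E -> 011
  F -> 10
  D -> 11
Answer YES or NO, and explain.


Checking each pair (does one codeword prefix another?):
  A='00' vs H='010': no prefix
  A='00' vs E='011': no prefix
  A='00' vs F='10': no prefix
  A='00' vs D='11': no prefix
  H='010' vs A='00': no prefix
  H='010' vs E='011': no prefix
  H='010' vs F='10': no prefix
  H='010' vs D='11': no prefix
  E='011' vs A='00': no prefix
  E='011' vs H='010': no prefix
  E='011' vs F='10': no prefix
  E='011' vs D='11': no prefix
  F='10' vs A='00': no prefix
  F='10' vs H='010': no prefix
  F='10' vs E='011': no prefix
  F='10' vs D='11': no prefix
  D='11' vs A='00': no prefix
  D='11' vs H='010': no prefix
  D='11' vs E='011': no prefix
  D='11' vs F='10': no prefix
No violation found over all pairs.

YES -- this is a valid prefix code. No codeword is a prefix of any other codeword.


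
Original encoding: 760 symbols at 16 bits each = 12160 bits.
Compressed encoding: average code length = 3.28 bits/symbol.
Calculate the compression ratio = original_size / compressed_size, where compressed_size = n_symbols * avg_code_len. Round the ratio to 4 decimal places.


original_size = n_symbols * orig_bits = 760 * 16 = 12160 bits
compressed_size = n_symbols * avg_code_len = 760 * 3.28 = 2492.8 bits
ratio = original_size / compressed_size = 12160 / 2492.8 = 4.878

Compression ratio = 4.878


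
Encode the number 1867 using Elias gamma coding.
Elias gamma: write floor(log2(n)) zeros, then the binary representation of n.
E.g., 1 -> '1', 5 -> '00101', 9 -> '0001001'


num_bits = floor(log2(1867)) + 1 = 11
leading_zeros = num_bits - 1 = 10
binary(1867) = 11101001011

Elias gamma(1867) = '0000000000' + '11101001011' = 000000000011101001011 (21 bits)


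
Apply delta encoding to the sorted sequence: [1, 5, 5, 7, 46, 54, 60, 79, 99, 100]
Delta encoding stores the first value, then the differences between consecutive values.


First value: 1
Deltas:
  5 - 1 = 4
  5 - 5 = 0
  7 - 5 = 2
  46 - 7 = 39
  54 - 46 = 8
  60 - 54 = 6
  79 - 60 = 19
  99 - 79 = 20
  100 - 99 = 1


Delta encoded: [1, 4, 0, 2, 39, 8, 6, 19, 20, 1]


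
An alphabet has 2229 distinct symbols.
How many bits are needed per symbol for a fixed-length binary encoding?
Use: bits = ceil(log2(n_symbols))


log2(2229) = 11.1222
Bracket: 2^11 = 2048 < 2229 <= 2^12 = 4096
So ceil(log2(2229)) = 12

bits = ceil(log2(2229)) = ceil(11.1222) = 12 bits


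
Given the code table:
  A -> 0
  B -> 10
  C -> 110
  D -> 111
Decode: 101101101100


Decoding:
10 -> B
110 -> C
110 -> C
110 -> C
0 -> A


Result: BCCCA


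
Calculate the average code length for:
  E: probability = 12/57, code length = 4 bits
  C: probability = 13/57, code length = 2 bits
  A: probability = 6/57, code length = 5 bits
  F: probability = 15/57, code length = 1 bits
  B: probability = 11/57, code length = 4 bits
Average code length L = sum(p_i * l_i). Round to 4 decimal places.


Weighted contributions p_i * l_i:
  E: (12/57) * 4 = 48/57
  C: (13/57) * 2 = 26/57
  A: (6/57) * 5 = 30/57
  F: (15/57) * 1 = 15/57
  B: (11/57) * 4 = 44/57
Sum = (48 + 26 + 30 + 15 + 44)/57 = 163/57

L = 163/57 = 2.8596 bits/symbol


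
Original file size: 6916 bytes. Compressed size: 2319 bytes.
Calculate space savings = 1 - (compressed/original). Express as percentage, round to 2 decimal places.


ratio = compressed/original = 2319/6916 = 0.335309
savings = 1 - ratio = 1 - 0.335309 = 0.664691
as a percentage: 0.664691 * 100 = 66.47%

Space savings = 1 - 2319/6916 = 66.47%


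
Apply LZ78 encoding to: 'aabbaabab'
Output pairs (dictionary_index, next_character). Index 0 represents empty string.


LZ78 encoding steps:
Dictionary: {0: ''}
Step 1: w='' (idx 0), next='a' -> output (0, 'a'), add 'a' as idx 1
Step 2: w='a' (idx 1), next='b' -> output (1, 'b'), add 'ab' as idx 2
Step 3: w='' (idx 0), next='b' -> output (0, 'b'), add 'b' as idx 3
Step 4: w='a' (idx 1), next='a' -> output (1, 'a'), add 'aa' as idx 4
Step 5: w='b' (idx 3), next='a' -> output (3, 'a'), add 'ba' as idx 5
Step 6: w='b' (idx 3), end of input -> output (3, '')


Encoded: [(0, 'a'), (1, 'b'), (0, 'b'), (1, 'a'), (3, 'a'), (3, '')]


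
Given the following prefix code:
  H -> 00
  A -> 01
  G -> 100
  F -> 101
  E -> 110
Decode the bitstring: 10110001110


Decoding step by step:
Bits 101 -> F
Bits 100 -> G
Bits 01 -> A
Bits 110 -> E


Decoded message: FGAE


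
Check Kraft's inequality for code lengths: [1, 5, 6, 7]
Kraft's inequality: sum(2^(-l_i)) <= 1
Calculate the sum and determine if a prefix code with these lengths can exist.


Sum = 2^(-1) + 2^(-5) + 2^(-6) + 2^(-7)
    = 0.5 + 0.03125 + 0.015625 + 0.0078125
    = 71/128 = 0.5546875
Since 0.5546875 <= 1, Kraft's inequality IS satisfied.
A prefix code with these lengths CAN exist.

Kraft sum = 0.5546875. Satisfied.


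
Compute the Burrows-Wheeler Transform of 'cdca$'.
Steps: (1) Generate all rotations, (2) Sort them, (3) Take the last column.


Rotations (sorted):
  0: $cdca -> last char: a
  1: a$cdc -> last char: c
  2: ca$cd -> last char: d
  3: cdca$ -> last char: $
  4: dca$c -> last char: c


BWT = acd$c


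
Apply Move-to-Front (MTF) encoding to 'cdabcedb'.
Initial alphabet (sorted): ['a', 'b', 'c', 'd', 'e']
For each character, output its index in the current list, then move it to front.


MTF encoding:
'c': index 2 in ['a', 'b', 'c', 'd', 'e'] -> ['c', 'a', 'b', 'd', 'e']
'd': index 3 in ['c', 'a', 'b', 'd', 'e'] -> ['d', 'c', 'a', 'b', 'e']
'a': index 2 in ['d', 'c', 'a', 'b', 'e'] -> ['a', 'd', 'c', 'b', 'e']
'b': index 3 in ['a', 'd', 'c', 'b', 'e'] -> ['b', 'a', 'd', 'c', 'e']
'c': index 3 in ['b', 'a', 'd', 'c', 'e'] -> ['c', 'b', 'a', 'd', 'e']
'e': index 4 in ['c', 'b', 'a', 'd', 'e'] -> ['e', 'c', 'b', 'a', 'd']
'd': index 4 in ['e', 'c', 'b', 'a', 'd'] -> ['d', 'e', 'c', 'b', 'a']
'b': index 3 in ['d', 'e', 'c', 'b', 'a'] -> ['b', 'd', 'e', 'c', 'a']


Output: [2, 3, 2, 3, 3, 4, 4, 3]


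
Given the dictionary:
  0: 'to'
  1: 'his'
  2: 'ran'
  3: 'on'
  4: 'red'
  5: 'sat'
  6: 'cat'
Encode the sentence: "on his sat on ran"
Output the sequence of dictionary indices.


Look up each word in the dictionary:
  'on' -> 3
  'his' -> 1
  'sat' -> 5
  'on' -> 3
  'ran' -> 2

Encoded: [3, 1, 5, 3, 2]


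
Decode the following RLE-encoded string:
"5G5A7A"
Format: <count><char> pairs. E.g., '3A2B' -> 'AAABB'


Expanding each <count><char> pair:
  5G -> 'GGGGG'
  5A -> 'AAAAA'
  7A -> 'AAAAAAA'

Decoded = GGGGGAAAAAAAAAAAA


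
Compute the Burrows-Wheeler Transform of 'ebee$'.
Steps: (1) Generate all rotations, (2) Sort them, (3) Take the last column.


Rotations (sorted):
  0: $ebee -> last char: e
  1: bee$e -> last char: e
  2: e$ebe -> last char: e
  3: ebee$ -> last char: $
  4: ee$eb -> last char: b


BWT = eee$b


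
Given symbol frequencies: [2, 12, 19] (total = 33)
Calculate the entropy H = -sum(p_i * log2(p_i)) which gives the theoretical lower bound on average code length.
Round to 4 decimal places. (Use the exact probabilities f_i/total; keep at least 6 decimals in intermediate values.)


Per-symbol terms -p_i * log2(p_i) with p_i = f_i/33:
  p = 2/33 = 0.060606: log2(p) = -4.044394, -p*log2(p) = 0.245115
  p = 12/33 = 0.363636: log2(p) = -1.459432, -p*log2(p) = 0.530702
  p = 19/33 = 0.575758: log2(p) = -0.796467, -p*log2(p) = 0.458572
H = 0.245115 + 0.530702 + 0.458572 = 1.234389

H = 1.2344 bits/symbol


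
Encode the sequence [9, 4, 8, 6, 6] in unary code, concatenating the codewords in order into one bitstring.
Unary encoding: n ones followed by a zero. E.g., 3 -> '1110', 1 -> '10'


Encode each number as n ones followed by a terminating 0:
  9 -> 1111111110 (10 bits)
  4 -> 11110 (5 bits)
  8 -> 111111110 (9 bits)
  6 -> 1111110 (7 bits)
  6 -> 1111110 (7 bits)
Total length = 10 + 5 + 9 + 7 + 7 = 38 bits.

Unary([9, 4, 8, 6, 6]) = 11111111101111011111111011111101111110 (38 bits)


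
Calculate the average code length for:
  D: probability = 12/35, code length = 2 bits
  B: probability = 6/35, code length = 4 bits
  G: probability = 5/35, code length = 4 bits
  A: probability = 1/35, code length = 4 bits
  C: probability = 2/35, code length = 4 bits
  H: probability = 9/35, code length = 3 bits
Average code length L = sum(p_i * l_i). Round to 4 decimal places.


Weighted contributions p_i * l_i:
  D: (12/35) * 2 = 24/35
  B: (6/35) * 4 = 24/35
  G: (5/35) * 4 = 20/35
  A: (1/35) * 4 = 4/35
  C: (2/35) * 4 = 8/35
  H: (9/35) * 3 = 27/35
Sum = (24 + 24 + 20 + 4 + 8 + 27)/35 = 107/35

L = 107/35 = 3.0571 bits/symbol


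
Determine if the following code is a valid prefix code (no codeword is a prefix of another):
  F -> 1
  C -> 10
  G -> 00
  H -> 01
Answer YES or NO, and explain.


Checking each pair (does one codeword prefix another?):
  F='1' vs C='10': prefix -- VIOLATION

NO -- this is NOT a valid prefix code. F (1) is a prefix of C (10).


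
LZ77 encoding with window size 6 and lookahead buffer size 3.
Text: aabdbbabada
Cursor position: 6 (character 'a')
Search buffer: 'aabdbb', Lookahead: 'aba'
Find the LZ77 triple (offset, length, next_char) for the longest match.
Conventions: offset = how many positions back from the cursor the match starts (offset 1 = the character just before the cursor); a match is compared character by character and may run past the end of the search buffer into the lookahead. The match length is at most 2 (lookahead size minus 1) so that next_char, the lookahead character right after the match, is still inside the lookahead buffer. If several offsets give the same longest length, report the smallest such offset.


Try each offset into the search buffer:
  offset=1 (pos 5, char 'b'): match length 0
  offset=2 (pos 4, char 'b'): match length 0
  offset=3 (pos 3, char 'd'): match length 0
  offset=4 (pos 2, char 'b'): match length 0
  offset=5 (pos 1, char 'a'): match length 2
  offset=6 (pos 0, char 'a'): match length 1
Longest match has length 2 at offset 5.
next_char = character at position 6 + 2 = 8 -> 'a'

Best match: offset=5, length=2 (matching 'ab' starting at position 1)
LZ77 triple: (5, 2, 'a')


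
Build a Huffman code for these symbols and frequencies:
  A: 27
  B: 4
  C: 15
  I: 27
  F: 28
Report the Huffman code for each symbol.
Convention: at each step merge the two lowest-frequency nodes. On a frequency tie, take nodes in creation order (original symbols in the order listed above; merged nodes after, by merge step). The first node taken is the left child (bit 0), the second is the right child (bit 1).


Huffman tree construction:
Step 1: Merge B(4) + C(15) = 19
Step 2: Merge (B+C)(19) + A(27) = 46
Step 3: Merge I(27) + F(28) = 55
Step 4: Merge ((B+C)+A)(46) + (I+F)(55) = 101
Read each symbol's code off the tree from the root (left child = 0, right child = 1).

Codes:
  A: 01 (length 2)
  B: 000 (length 3)
  C: 001 (length 3)
  I: 10 (length 2)
  F: 11 (length 2)
Average code length: 221/101 = 2.1881 bits/symbol


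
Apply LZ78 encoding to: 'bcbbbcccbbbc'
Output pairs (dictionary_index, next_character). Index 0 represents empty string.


LZ78 encoding steps:
Dictionary: {0: ''}
Step 1: w='' (idx 0), next='b' -> output (0, 'b'), add 'b' as idx 1
Step 2: w='' (idx 0), next='c' -> output (0, 'c'), add 'c' as idx 2
Step 3: w='b' (idx 1), next='b' -> output (1, 'b'), add 'bb' as idx 3
Step 4: w='b' (idx 1), next='c' -> output (1, 'c'), add 'bc' as idx 4
Step 5: w='c' (idx 2), next='c' -> output (2, 'c'), add 'cc' as idx 5
Step 6: w='bb' (idx 3), next='b' -> output (3, 'b'), add 'bbb' as idx 6
Step 7: w='c' (idx 2), end of input -> output (2, '')


Encoded: [(0, 'b'), (0, 'c'), (1, 'b'), (1, 'c'), (2, 'c'), (3, 'b'), (2, '')]


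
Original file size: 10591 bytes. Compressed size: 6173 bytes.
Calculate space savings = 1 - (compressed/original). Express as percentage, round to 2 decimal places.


ratio = compressed/original = 6173/10591 = 0.582853
savings = 1 - ratio = 1 - 0.582853 = 0.417147
as a percentage: 0.417147 * 100 = 41.71%

Space savings = 1 - 6173/10591 = 41.71%


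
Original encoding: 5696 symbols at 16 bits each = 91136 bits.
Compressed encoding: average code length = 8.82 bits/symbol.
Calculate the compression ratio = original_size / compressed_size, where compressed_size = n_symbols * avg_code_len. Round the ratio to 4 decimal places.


original_size = n_symbols * orig_bits = 5696 * 16 = 91136 bits
compressed_size = n_symbols * avg_code_len = 5696 * 8.82 = 50238.72 bits
ratio = original_size / compressed_size = 91136 / 50238.72 = 1.8141

Compression ratio = 1.8141


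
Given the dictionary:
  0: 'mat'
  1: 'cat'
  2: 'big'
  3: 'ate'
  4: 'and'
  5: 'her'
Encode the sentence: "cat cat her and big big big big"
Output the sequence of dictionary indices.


Look up each word in the dictionary:
  'cat' -> 1
  'cat' -> 1
  'her' -> 5
  'and' -> 4
  'big' -> 2
  'big' -> 2
  'big' -> 2
  'big' -> 2

Encoded: [1, 1, 5, 4, 2, 2, 2, 2]


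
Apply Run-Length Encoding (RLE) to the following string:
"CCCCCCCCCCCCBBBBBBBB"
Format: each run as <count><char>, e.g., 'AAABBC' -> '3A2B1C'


Scanning runs left to right:
  i=0: run of 'C' x 12 -> '12C'
  i=12: run of 'B' x 8 -> '8B'

RLE = 12C8B


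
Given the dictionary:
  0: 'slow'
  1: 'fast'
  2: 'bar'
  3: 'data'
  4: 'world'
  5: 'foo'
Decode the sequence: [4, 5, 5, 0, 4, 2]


Look up each index in the dictionary:
  4 -> 'world'
  5 -> 'foo'
  5 -> 'foo'
  0 -> 'slow'
  4 -> 'world'
  2 -> 'bar'

Decoded: "world foo foo slow world bar"


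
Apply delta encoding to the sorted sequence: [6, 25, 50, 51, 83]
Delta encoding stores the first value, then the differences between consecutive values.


First value: 6
Deltas:
  25 - 6 = 19
  50 - 25 = 25
  51 - 50 = 1
  83 - 51 = 32


Delta encoded: [6, 19, 25, 1, 32]


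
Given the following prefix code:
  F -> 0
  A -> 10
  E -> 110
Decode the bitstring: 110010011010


Decoding step by step:
Bits 110 -> E
Bits 0 -> F
Bits 10 -> A
Bits 0 -> F
Bits 110 -> E
Bits 10 -> A


Decoded message: EFAFEA


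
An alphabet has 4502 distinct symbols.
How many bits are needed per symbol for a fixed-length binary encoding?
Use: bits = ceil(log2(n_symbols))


log2(4502) = 12.1364
Bracket: 2^12 = 4096 < 4502 <= 2^13 = 8192
So ceil(log2(4502)) = 13

bits = ceil(log2(4502)) = ceil(12.1364) = 13 bits


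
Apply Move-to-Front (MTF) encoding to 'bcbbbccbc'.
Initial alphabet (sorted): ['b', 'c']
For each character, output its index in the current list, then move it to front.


MTF encoding:
'b': index 0 in ['b', 'c'] -> ['b', 'c']
'c': index 1 in ['b', 'c'] -> ['c', 'b']
'b': index 1 in ['c', 'b'] -> ['b', 'c']
'b': index 0 in ['b', 'c'] -> ['b', 'c']
'b': index 0 in ['b', 'c'] -> ['b', 'c']
'c': index 1 in ['b', 'c'] -> ['c', 'b']
'c': index 0 in ['c', 'b'] -> ['c', 'b']
'b': index 1 in ['c', 'b'] -> ['b', 'c']
'c': index 1 in ['b', 'c'] -> ['c', 'b']


Output: [0, 1, 1, 0, 0, 1, 0, 1, 1]


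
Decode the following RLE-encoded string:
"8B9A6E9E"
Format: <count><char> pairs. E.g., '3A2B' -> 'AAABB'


Expanding each <count><char> pair:
  8B -> 'BBBBBBBB'
  9A -> 'AAAAAAAAA'
  6E -> 'EEEEEE'
  9E -> 'EEEEEEEEE'

Decoded = BBBBBBBBAAAAAAAAAEEEEEEEEEEEEEEE


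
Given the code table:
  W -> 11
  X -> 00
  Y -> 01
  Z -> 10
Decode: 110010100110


Decoding:
11 -> W
00 -> X
10 -> Z
10 -> Z
01 -> Y
10 -> Z


Result: WXZZYZ


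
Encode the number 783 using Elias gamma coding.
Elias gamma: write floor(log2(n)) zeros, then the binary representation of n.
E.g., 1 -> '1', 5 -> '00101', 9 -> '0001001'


num_bits = floor(log2(783)) + 1 = 10
leading_zeros = num_bits - 1 = 9
binary(783) = 1100001111

Elias gamma(783) = '000000000' + '1100001111' = 0000000001100001111 (19 bits)


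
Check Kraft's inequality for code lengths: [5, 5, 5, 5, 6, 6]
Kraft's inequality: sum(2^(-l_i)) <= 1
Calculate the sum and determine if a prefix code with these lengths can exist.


Sum = 2^(-5) + 2^(-5) + 2^(-5) + 2^(-5) + 2^(-6) + 2^(-6)
    = 0.03125 + 0.03125 + 0.03125 + 0.03125 + 0.015625 + 0.015625
    = 10/64 = 0.15625
Since 0.15625 <= 1, Kraft's inequality IS satisfied.
A prefix code with these lengths CAN exist.

Kraft sum = 0.15625. Satisfied.


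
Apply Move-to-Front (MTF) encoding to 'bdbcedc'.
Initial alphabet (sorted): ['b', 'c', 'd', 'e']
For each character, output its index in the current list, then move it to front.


MTF encoding:
'b': index 0 in ['b', 'c', 'd', 'e'] -> ['b', 'c', 'd', 'e']
'd': index 2 in ['b', 'c', 'd', 'e'] -> ['d', 'b', 'c', 'e']
'b': index 1 in ['d', 'b', 'c', 'e'] -> ['b', 'd', 'c', 'e']
'c': index 2 in ['b', 'd', 'c', 'e'] -> ['c', 'b', 'd', 'e']
'e': index 3 in ['c', 'b', 'd', 'e'] -> ['e', 'c', 'b', 'd']
'd': index 3 in ['e', 'c', 'b', 'd'] -> ['d', 'e', 'c', 'b']
'c': index 2 in ['d', 'e', 'c', 'b'] -> ['c', 'd', 'e', 'b']


Output: [0, 2, 1, 2, 3, 3, 2]


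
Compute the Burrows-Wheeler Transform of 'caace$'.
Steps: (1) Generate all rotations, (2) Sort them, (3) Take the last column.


Rotations (sorted):
  0: $caace -> last char: e
  1: aace$c -> last char: c
  2: ace$ca -> last char: a
  3: caace$ -> last char: $
  4: ce$caa -> last char: a
  5: e$caac -> last char: c


BWT = eca$ac
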